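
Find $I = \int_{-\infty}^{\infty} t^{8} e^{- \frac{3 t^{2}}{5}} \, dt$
$\frac{21875 \sqrt{15} \sqrt{\pi}}{1296}$

Start from the elementary integral
$$J(a) = \int_{-\infty}^{\infty} e^{- a t^{2}} \, dt = \frac{\sqrt{\pi}}{\sqrt{a}}.$$

Differentiating under the integral sign brings down a factor of $(-t^2)$:
$$\frac{dJ}{da} = \int_{-\infty}^{\infty} - t^{2} e^{- a t^{2}} \, dt = - \frac{\sqrt{\pi}}{2 a^{\frac{3}{2}}}.$$

Repeating $4$ times in total — each differentiation brings down another $(-t^2)$ — gives
$$\frac{d^{4}J}{da^{4}} = \int_{-\infty}^{\infty} t^{8} e^{- a t^{2}} \, dt = \frac{105 \sqrt{\pi}}{16 a^{\frac{9}{2}}},$$
and the integrand here is exactly the target integrand, so $I = \frac{105 \sqrt{\pi}}{16 a^{\frac{9}{2}}}$.

Setting $a = \frac{3}{5}$:
$$I = \frac{21875 \sqrt{15} \sqrt{\pi}}{1296}.$$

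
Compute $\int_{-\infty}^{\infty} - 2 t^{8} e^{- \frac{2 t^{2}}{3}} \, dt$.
$- \frac{8505 \sqrt{6} \sqrt{\pi}}{256}$

Start from the elementary integral
$$J(a) = \int_{-\infty}^{\infty} - 2 e^{- a t^{2}} \, dt = - \frac{2 \sqrt{\pi}}{\sqrt{a}}.$$

Differentiating under the integral sign brings down a factor of $(-t^2)$:
$$\frac{dJ}{da} = \int_{-\infty}^{\infty} 2 t^{2} e^{- a t^{2}} \, dt = \frac{\sqrt{\pi}}{a^{\frac{3}{2}}}.$$

Repeating $4$ times in total — each differentiation brings down another $(-t^2)$ — gives
$$\frac{d^{4}J}{da^{4}} = \int_{-\infty}^{\infty} - 2 t^{8} e^{- a t^{2}} \, dt = - \frac{105 \sqrt{\pi}}{8 a^{\frac{9}{2}}},$$
and the integrand here is exactly the target integrand, so $I = - \frac{105 \sqrt{\pi}}{8 a^{\frac{9}{2}}}$.

Setting $a = \frac{2}{3}$:
$$I = - \frac{8505 \sqrt{6} \sqrt{\pi}}{256}.$$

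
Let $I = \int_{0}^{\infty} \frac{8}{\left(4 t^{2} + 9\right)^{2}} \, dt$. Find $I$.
$\frac{\pi}{27}$

Recall the elementary integral
$$J(a) = \int_{0}^{\infty} \frac{1}{2 \left(a^{2} + t^{2}\right)} \, dt = \frac{\pi}{4 a}.$$

Differentiating under the integral sign with respect to $a$,
$$\frac{dJ}{da} = \int_{0}^{\infty} - \frac{a}{\left(a^{2} + t^{2}\right)^{2}} \, dt = - \frac{\pi}{4 a^{2}},$$
so $\int_{0}^{\infty} \frac{1}{2 \left(a^{2} + t^{2}\right)^{2}} \, dt = \frac{\pi}{8 a^{3}}$.

Setting $a = \frac{3}{2}$:
$$I = \frac{\pi}{27}.$$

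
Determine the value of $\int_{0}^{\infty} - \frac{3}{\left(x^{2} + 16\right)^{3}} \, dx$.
$- \frac{9 \pi}{16384}$

Start from the standard arctangent integral
$$J(a) = \int_{0}^{\infty} - \frac{3}{a^{2} + x^{2}} \, dx = - \frac{3 \pi}{2 a}.$$

Differentiating under the integral sign with respect to $a$,
$$\frac{dJ}{da} = \int_{0}^{\infty} \frac{6 a}{\left(a^{2} + x^{2}\right)^{2}} \, dx = \frac{3 \pi}{2 a^{2}},$$
so $\int_{0}^{\infty} - \frac{3}{\left(a^{2} + x^{2}\right)^{2}} \, dx = - \frac{3 \pi}{4 a^{3}}$.

Repeating — each differentiation of $1/(x^2+a^2)^j$ produces $-2ja/(x^2+a^2)^{j+1}$ — and dividing through by $-2ja$ at each step yields, after $2$ differentiations in total,
$$\int_{0}^{\infty} - \frac{3}{\left(a^{2} + x^{2}\right)^{3}} \, dx = - \frac{9 \pi}{16 a^{5}}.$$

Setting $a = 4$:
$$I = - \frac{9 \pi}{16384}.$$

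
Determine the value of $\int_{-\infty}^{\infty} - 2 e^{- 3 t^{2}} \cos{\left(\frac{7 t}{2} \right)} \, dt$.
$- \frac{2 \sqrt{3} \sqrt{\pi}}{3 e^{\frac{49}{48}}}$

Treat the cosine frequency as a parameter and define $I(b) = \int_{-\infty}^{\infty} - 2 e^{- 3 t^{2}} \cos{\left(b t \right)} \, dt$.

Differentiating under the integral sign,
$$I'(b) = \int_{-\infty}^{\infty} 2 t e^{- 3 t^{2}} \sin{\left(b t \right)} \, dt.$$

Integrate $\int_{-\infty}^{\infty} t \sin(b t)\, e^{- 3 t^{2}}\, dt$ by parts with $u = \sin(b t)$ and $dv = t\, e^{- 3 t^{2}}\, dt$, giving $v = - \frac{e^{- 3 t^{2}}}{6}$. The boundary term vanishes and
$$\int_{-\infty}^{\infty} t \sin(b t)\, e^{- 3 t^{2}}\, dt = \frac{b}{6} \int_{-\infty}^{\infty} \cos(b t)\, e^{- 3 t^{2}}\, dt,$$
so $I'(b) = - \frac{b}{6}\, I(b)$.

This is a separable first-order ODE; solving with the initial condition $I(0) = \int_{-\infty}^{\infty} - 2 e^{- 3 t^{2}}\,dt = - \frac{2 \sqrt{3} \sqrt{\pi}}{3}$ gives
$$I(b) = - \frac{2 \sqrt{3} \sqrt{\pi} e^{- \frac{b^{2}}{12}}}{3}.$$

Setting $b = \frac{7}{2}$:
$$I = - \frac{2 \sqrt{3} \sqrt{\pi}}{3 e^{\frac{49}{48}}}.$$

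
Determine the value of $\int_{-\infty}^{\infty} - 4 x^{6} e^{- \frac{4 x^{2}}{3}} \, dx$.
$- \frac{405 \sqrt{3} \sqrt{\pi}}{256}$

Consider the simpler parametrised integral
$$J(a) = \int_{-\infty}^{\infty} - 4 e^{- a x^{2}} \, dx = - \frac{4 \sqrt{\pi}}{\sqrt{a}}.$$

Differentiating under the integral sign brings down a factor of $(-x^2)$:
$$\frac{dJ}{da} = \int_{-\infty}^{\infty} 4 x^{2} e^{- a x^{2}} \, dx = \frac{2 \sqrt{\pi}}{a^{\frac{3}{2}}}.$$

Repeating $3$ times in total — each differentiation brings down another $(-x^2)$ — gives
$$\frac{d^{3}J}{da^{3}} = \int_{-\infty}^{\infty} 4 x^{6} e^{- a x^{2}} \, dx = \frac{15 \sqrt{\pi}}{2 a^{\frac{7}{2}}},$$
and the integrand here is $(-1)^{3}$ times the target integrand, so $I = (-1)^{3}\,\frac{d^{3}J}{da^{3}} = - \frac{15 \sqrt{\pi}}{2 a^{\frac{7}{2}}}$.

Setting $a = \frac{4}{3}$:
$$I = - \frac{405 \sqrt{3} \sqrt{\pi}}{256}.$$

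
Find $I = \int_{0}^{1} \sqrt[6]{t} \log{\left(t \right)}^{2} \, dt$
$\frac{432}{343}$

Consider the simpler parametrised integral
$$J(a) = \int_{0}^{1} t^{a} \, dt = \frac{1}{a + 1}.$$

Differentiating under the integral sign brings down a factor of $\ln t$:
$$\frac{dJ}{da} = \int_{0}^{1} t^{a} \log{\left(t \right)} \, dt = - \frac{1}{\left(a + 1\right)^{2}}.$$

Repeating twice in total — each differentiation brings down another $\ln t$ — gives
$$\frac{d^{2}J}{da^{2}} = \int_{0}^{1} t^{a} \log{\left(t \right)}^{2} \, dt = \frac{2}{\left(a + 1\right)^{3}},$$
and the integrand here is exactly the target integrand, so $I = \frac{2}{\left(a + 1\right)^{3}}$.

Setting $a = \frac{1}{6}$:
$$I = \frac{432}{343}.$$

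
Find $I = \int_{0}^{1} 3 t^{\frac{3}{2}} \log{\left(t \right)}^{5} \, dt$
$- \frac{4608}{3125}$

Consider the simpler parametrised integral
$$J(a) = \int_{0}^{1} 3 t^{a} \, dt = \frac{3}{a + 1}.$$

Differentiating under the integral sign brings down a factor of $\ln t$:
$$\frac{dJ}{da} = \int_{0}^{1} 3 t^{a} \log{\left(t \right)} \, dt = - \frac{3}{\left(a + 1\right)^{2}}.$$

Repeating $5$ times in total — each differentiation brings down another $\ln t$ — gives
$$\frac{d^{5}J}{da^{5}} = \int_{0}^{1} 3 t^{a} \log{\left(t \right)}^{5} \, dt = - \frac{360}{\left(a + 1\right)^{6}},$$
and the integrand here is exactly the target integrand, so $I = - \frac{360}{\left(a + 1\right)^{6}}$.

Setting $a = \frac{3}{2}$:
$$I = - \frac{4608}{3125}.$$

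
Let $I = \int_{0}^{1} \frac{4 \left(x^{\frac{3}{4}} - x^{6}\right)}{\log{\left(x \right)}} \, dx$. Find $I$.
$- \log{\left(256 \right)}$

Introduce a parameter $a$ in the exponent: let $I(a) = \int_{0}^{1} \frac{4 \left(- x^{6} + x^{a}\right)}{\log{\left(x \right)}} \, dx$.

Since $\dfrac{\partial}{\partial a}\,x^{a} = x^{a} \ln x$, the $\ln x$ in the denominator cancels and
$$\frac{dI}{da} = \int_{0}^{1} 4 x^{a} \, dx = 4 \left[\frac{x^{a+1}}{a+1}\right]_0^1 = \frac{4}{a + 1}.$$

Integrating with respect to $a$ gives $I(a) = \log{\left(\frac{\left(a + 1\right)^{4}}{2401} \right)} + C$.

At $a = 6$ the integrand is identically $0$, so $I(6) = 0$. The closed form gives $0$, hence $C = 0$.

Setting $a = \frac{3}{4}$:
$$I = - \log{\left(256 \right)}.$$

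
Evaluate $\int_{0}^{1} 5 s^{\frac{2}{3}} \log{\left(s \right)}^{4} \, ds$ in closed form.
$\frac{5832}{625}$

Begin with the known integral
$$J(a) = \int_{0}^{1} 5 s^{a} \, ds = \frac{5}{a + 1}.$$

Differentiating under the integral sign brings down a factor of $\ln s$:
$$\frac{dJ}{da} = \int_{0}^{1} 5 s^{a} \log{\left(s \right)} \, ds = - \frac{5}{\left(a + 1\right)^{2}}.$$

Repeating $4$ times in total — each differentiation brings down another $\ln s$ — gives
$$\frac{d^{4}J}{da^{4}} = \int_{0}^{1} 5 s^{a} \log{\left(s \right)}^{4} \, ds = \frac{120}{\left(a + 1\right)^{5}},$$
and the integrand here is exactly the target integrand, so $I = \frac{120}{\left(a + 1\right)^{5}}$.

Setting $a = \frac{2}{3}$:
$$I = \frac{5832}{625}.$$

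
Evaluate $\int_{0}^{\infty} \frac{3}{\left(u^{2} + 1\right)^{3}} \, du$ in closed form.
$\frac{9 \pi}{16}$

Start from the standard arctangent integral
$$J(a) = \int_{0}^{\infty} \frac{3}{a^{2} + u^{2}} \, du = \frac{3 \pi}{2 a}.$$

Differentiating under the integral sign with respect to $a$,
$$\frac{dJ}{da} = \int_{0}^{\infty} - \frac{6 a}{\left(a^{2} + u^{2}\right)^{2}} \, du = - \frac{3 \pi}{2 a^{2}},$$
so $\int_{0}^{\infty} \frac{3}{\left(a^{2} + u^{2}\right)^{2}} \, du = \frac{3 \pi}{4 a^{3}}$.

Repeating — each differentiation of $1/(u^2+a^2)^j$ produces $-2ja/(u^2+a^2)^{j+1}$ — and dividing through by $-2ja$ at each step yields, after $2$ differentiations in total,
$$\int_{0}^{\infty} \frac{3}{\left(a^{2} + u^{2}\right)^{3}} \, du = \frac{9 \pi}{16 a^{5}}.$$

Setting $a = 1$:
$$I = \frac{9 \pi}{16}.$$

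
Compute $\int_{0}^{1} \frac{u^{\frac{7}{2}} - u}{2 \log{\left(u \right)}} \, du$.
$\log{\left(\frac{3}{2} \right)}$

Introduce a parameter $a$ in the exponent: let $I(a) = \int_{0}^{1} \frac{- u + u^{a}}{2 \log{\left(u \right)}} \, du$.

Since $\dfrac{\partial}{\partial a}\,u^{a} = u^{a} \ln u$, the $\ln u$ in the denominator cancels and
$$\frac{dI}{da} = \int_{0}^{1} \frac{1}{2} u^{a} \, du = \frac{1}{2} \left[\frac{u^{a+1}}{a+1}\right]_0^1 = \frac{1}{2 \left(a + 1\right)}.$$

Integrating with respect to $a$ gives $I(a) = \frac{\log{\left(a + 1 \right)}}{2} - \frac{\log{\left(2 \right)}}{2} + C$.

At $a = 1$ the integrand is identically $0$, so $I(1) = 0$. The closed form gives $0$, hence $C = 0$.

Setting $a = \frac{7}{2}$:
$$I = \log{\left(\frac{3}{2} \right)}.$$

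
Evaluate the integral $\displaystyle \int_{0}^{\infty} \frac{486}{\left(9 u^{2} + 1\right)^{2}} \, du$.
$\frac{81 \pi}{2}$

Begin with the known result
$$J(a) = \int_{0}^{\infty} \frac{6}{a^{2} + u^{2}} \, du = \frac{3 \pi}{a}.$$

Differentiating under the integral sign with respect to $a$,
$$\frac{dJ}{da} = \int_{0}^{\infty} - \frac{12 a}{\left(a^{2} + u^{2}\right)^{2}} \, du = - \frac{3 \pi}{a^{2}},$$
so $\int_{0}^{\infty} \frac{6}{\left(a^{2} + u^{2}\right)^{2}} \, du = \frac{3 \pi}{2 a^{3}}$.

Setting $a = \frac{1}{3}$:
$$I = \frac{81 \pi}{2}.$$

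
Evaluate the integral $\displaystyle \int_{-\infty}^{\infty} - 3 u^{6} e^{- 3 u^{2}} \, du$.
$- \frac{5 \sqrt{3} \sqrt{\pi}}{72}$

Consider the simpler parametrised integral
$$J(a) = \int_{-\infty}^{\infty} - 3 e^{- a u^{2}} \, du = - \frac{3 \sqrt{\pi}}{\sqrt{a}}.$$

Differentiating under the integral sign brings down a factor of $(-u^2)$:
$$\frac{dJ}{da} = \int_{-\infty}^{\infty} 3 u^{2} e^{- a u^{2}} \, du = \frac{3 \sqrt{\pi}}{2 a^{\frac{3}{2}}}.$$

Repeating $3$ times in total — each differentiation brings down another $(-u^2)$ — gives
$$\frac{d^{3}J}{da^{3}} = \int_{-\infty}^{\infty} 3 u^{6} e^{- a u^{2}} \, du = \frac{45 \sqrt{\pi}}{8 a^{\frac{7}{2}}},$$
and the integrand here is $(-1)^{3}$ times the target integrand, so $I = (-1)^{3}\,\frac{d^{3}J}{da^{3}} = - \frac{45 \sqrt{\pi}}{8 a^{\frac{7}{2}}}$.

Setting $a = 3$:
$$I = - \frac{5 \sqrt{3} \sqrt{\pi}}{72}.$$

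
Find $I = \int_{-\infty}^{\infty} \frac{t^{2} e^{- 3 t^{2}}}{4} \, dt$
$\frac{\sqrt{3} \sqrt{\pi}}{72}$

Consider the simpler parametrised integral
$$J(a) = \int_{-\infty}^{\infty} \frac{e^{- a t^{2}}}{4} \, dt = \frac{\sqrt{\pi}}{4 \sqrt{a}}.$$

Differentiating under the integral sign brings down a factor of $(-t^2)$:
$$\frac{dJ}{da} = \int_{-\infty}^{\infty} - \frac{t^{2} e^{- a t^{2}}}{4} \, dt = - \frac{\sqrt{\pi}}{8 a^{\frac{3}{2}}}.$$

The integral on the left is $-I$, so $I = \frac{\sqrt{\pi}}{8 a^{\frac{3}{2}}}$.

Setting $a = 3$:
$$I = \frac{\sqrt{3} \sqrt{\pi}}{72}.$$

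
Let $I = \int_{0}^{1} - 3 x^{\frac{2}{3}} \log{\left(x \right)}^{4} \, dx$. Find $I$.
$- \frac{17496}{3125}$

Begin with the known integral
$$J(a) = \int_{0}^{1} - 3 x^{a} \, dx = - \frac{3}{a + 1}.$$

Differentiating under the integral sign brings down a factor of $\ln x$:
$$\frac{dJ}{da} = \int_{0}^{1} - 3 x^{a} \log{\left(x \right)} \, dx = \frac{3}{\left(a + 1\right)^{2}}.$$

Repeating $4$ times in total — each differentiation brings down another $\ln x$ — gives
$$\frac{d^{4}J}{da^{4}} = \int_{0}^{1} - 3 x^{a} \log{\left(x \right)}^{4} \, dx = - \frac{72}{\left(a + 1\right)^{5}},$$
and the integrand here is exactly the target integrand, so $I = - \frac{72}{\left(a + 1\right)^{5}}$.

Setting $a = \frac{2}{3}$:
$$I = - \frac{17496}{3125}.$$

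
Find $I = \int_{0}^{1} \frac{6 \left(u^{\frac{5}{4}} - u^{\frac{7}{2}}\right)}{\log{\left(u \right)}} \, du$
$- \log{\left(64 \right)}$

Consider the one-parameter family: let $I(a) = \int_{0}^{1} \frac{6 \left(u^{\frac{5}{4}} - u^{a}\right)}{\log{\left(u \right)}} \, du$.

Since $\dfrac{\partial}{\partial a}\,u^{a} = u^{a} \ln u$, the $\ln u$ in the denominator cancels and
$$\frac{dI}{da} = \int_{0}^{1} -6 u^{a} \, du = -6 \left[\frac{u^{a+1}}{a+1}\right]_0^1 = - \frac{6}{a + 1}.$$

Integrating with respect to $a$ gives $I(a) = - \log{\left(\frac{4096 \left(a + 1\right)^{6}}{531441} \right)} + C$.

At $a = \frac{5}{4}$ the integrand is identically $0$, so $I(\frac{5}{4}) = 0$. The closed form gives $0$, hence $C = 0$.

Setting $a = \frac{7}{2}$:
$$I = - \log{\left(64 \right)}.$$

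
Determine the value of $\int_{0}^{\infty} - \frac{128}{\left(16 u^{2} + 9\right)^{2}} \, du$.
$- \frac{8 \pi}{27}$

Start from the standard arctangent integral
$$J(a) = \int_{0}^{\infty} - \frac{1}{2 \left(a^{2} + u^{2}\right)} \, du = - \frac{\pi}{4 a}.$$

Differentiating under the integral sign with respect to $a$,
$$\frac{dJ}{da} = \int_{0}^{\infty} \frac{a}{\left(a^{2} + u^{2}\right)^{2}} \, du = \frac{\pi}{4 a^{2}},$$
so $\int_{0}^{\infty} - \frac{1}{2 \left(a^{2} + u^{2}\right)^{2}} \, du = - \frac{\pi}{8 a^{3}}$.

Setting $a = \frac{3}{4}$:
$$I = - \frac{8 \pi}{27}.$$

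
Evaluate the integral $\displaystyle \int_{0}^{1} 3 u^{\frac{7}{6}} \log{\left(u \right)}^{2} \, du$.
$\frac{1296}{2197}$

Begin with the known integral
$$J(a) = \int_{0}^{1} 3 u^{a} \, du = \frac{3}{a + 1}.$$

Differentiating under the integral sign brings down a factor of $\ln u$:
$$\frac{dJ}{da} = \int_{0}^{1} 3 u^{a} \log{\left(u \right)} \, du = - \frac{3}{\left(a + 1\right)^{2}}.$$

Repeating twice in total — each differentiation brings down another $\ln u$ — gives
$$\frac{d^{2}J}{da^{2}} = \int_{0}^{1} 3 u^{a} \log{\left(u \right)}^{2} \, du = \frac{6}{\left(a + 1\right)^{3}},$$
and the integrand here is exactly the target integrand, so $I = \frac{6}{\left(a + 1\right)^{3}}$.

Setting $a = \frac{7}{6}$:
$$I = \frac{1296}{2197}.$$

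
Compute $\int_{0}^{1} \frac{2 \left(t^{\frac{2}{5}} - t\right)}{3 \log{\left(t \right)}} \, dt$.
$\log{\left(\frac{\sqrt[3]{10} \cdot 7^{\frac{2}{3}}}{10} \right)}$

Introduce a parameter $a$ in the exponent: let $I(a) = \int_{0}^{1} \frac{2 \left(t^{\frac{2}{5}} - t^{a}\right)}{3 \log{\left(t \right)}} \, dt$.

Since $\dfrac{\partial}{\partial a}\,t^{a} = t^{a} \ln t$, the $\ln t$ in the denominator cancels and
$$\frac{dI}{da} = \int_{0}^{1} - \frac{2}{3} t^{a} \, dt = - \frac{2}{3} \left[\frac{t^{a+1}}{a+1}\right]_0^1 = - \frac{2}{3 a + 3}.$$

Integrating with respect to $a$ gives $I(a) = - \frac{2 \log{\left(a + 1 \right)}}{3} - \frac{2 \log{\left(5 \right)}}{3} + \frac{2 \log{\left(7 \right)}}{3} + C$.

At $a = \frac{2}{5}$ the integrand is identically $0$, so $I(\frac{2}{5}) = 0$. The closed form gives $0$, hence $C = 0$.

Setting $a = 1$:
$$I = \log{\left(\frac{\sqrt[3]{10} \cdot 7^{\frac{2}{3}}}{10} \right)}.$$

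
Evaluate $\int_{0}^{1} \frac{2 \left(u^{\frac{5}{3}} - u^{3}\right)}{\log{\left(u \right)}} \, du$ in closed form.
$\log{\left(\frac{4}{9} \right)}$

Introduce a parameter $a$ in the exponent: let $I(a) = \int_{0}^{1} \frac{2 \left(- u^{3} + u^{a}\right)}{\log{\left(u \right)}} \, du$.

Since $\dfrac{\partial}{\partial a}\,u^{a} = u^{a} \ln u$, the $\ln u$ in the denominator cancels and
$$\frac{dI}{da} = \int_{0}^{1} 2 u^{a} \, du = 2 \left[\frac{u^{a+1}}{a+1}\right]_0^1 = \frac{2}{a + 1}.$$

Integrating with respect to $a$ gives $I(a) = \log{\left(\frac{\left(a + 1\right)^{2}}{16} \right)} + C$.

At $a = 3$ the integrand is identically $0$, so $I(3) = 0$. The closed form gives $0$, hence $C = 0$.

Setting $a = \frac{5}{3}$:
$$I = \log{\left(\frac{4}{9} \right)}.$$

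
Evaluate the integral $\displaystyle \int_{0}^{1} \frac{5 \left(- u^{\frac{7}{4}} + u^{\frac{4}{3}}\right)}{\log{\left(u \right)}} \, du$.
$\log{\left(\frac{17210368}{39135393} \right)}$

Replace the exponent $\frac{4}{3}$ by a parameter $a$: let $I(a) = \int_{0}^{1} \frac{5 \left(- u^{\frac{7}{4}} + u^{a}\right)}{\log{\left(u \right)}} \, du$.

Since $\dfrac{\partial}{\partial a}\,u^{a} = u^{a} \ln u$, the $\ln u$ in the denominator cancels and
$$\frac{dI}{da} = \int_{0}^{1} 5 u^{a} \, du = 5 \left[\frac{u^{a+1}}{a+1}\right]_0^1 = \frac{5}{a + 1}.$$

Integrating with respect to $a$ gives $I(a) = \log{\left(\frac{1024 \left(a + 1\right)^{5}}{161051} \right)} + C$.

At $a = \frac{7}{4}$ the integrand is identically $0$, so $I(\frac{7}{4}) = 0$. The closed form gives $0$, hence $C = 0$.

Setting $a = \frac{4}{3}$:
$$I = \log{\left(\frac{17210368}{39135393} \right)}.$$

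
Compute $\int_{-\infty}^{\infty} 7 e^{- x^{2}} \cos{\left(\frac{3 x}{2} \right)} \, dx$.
$\frac{7 \sqrt{\pi}}{e^{\frac{9}{16}}}$

Let $b$ denote the cosine frequency and define $I(b) = \int_{-\infty}^{\infty} 7 e^{- x^{2}} \cos{\left(b x \right)} \, dx$.

Differentiating under the integral sign,
$$I'(b) = \int_{-\infty}^{\infty} - 7 x e^{- x^{2}} \sin{\left(b x \right)} \, dx.$$

Integrate $\int_{-\infty}^{\infty} x \sin(b x)\, e^{- x^{2}}\, dx$ by parts with $u = \sin(b x)$ and $dv = x\, e^{- x^{2}}\, dx$, giving $v = - \frac{e^{- x^{2}}}{2}$. The boundary term vanishes and
$$\int_{-\infty}^{\infty} x \sin(b x)\, e^{- x^{2}}\, dx = \frac{b}{2} \int_{-\infty}^{\infty} \cos(b x)\, e^{- x^{2}}\, dx,$$
so $I'(b) = - \frac{b}{2}\, I(b)$.

This is a separable first-order ODE; solving with the initial condition $I(0) = \int_{-\infty}^{\infty} 7 e^{- x^{2}}\,dx = 7 \sqrt{\pi}$ gives
$$I(b) = 7 \sqrt{\pi} e^{- \frac{b^{2}}{4}}.$$

Setting $b = \frac{3}{2}$:
$$I = \frac{7 \sqrt{\pi}}{e^{\frac{9}{16}}}.$$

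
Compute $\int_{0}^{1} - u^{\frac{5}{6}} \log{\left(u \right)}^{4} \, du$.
$- \frac{186624}{161051}$

Begin with the known integral
$$J(a) = \int_{0}^{1} - u^{a} \, du = - \frac{1}{a + 1}.$$

Differentiating under the integral sign brings down a factor of $\ln u$:
$$\frac{dJ}{da} = \int_{0}^{1} - u^{a} \log{\left(u \right)} \, du = \frac{1}{\left(a + 1\right)^{2}}.$$

Repeating $4$ times in total — each differentiation brings down another $\ln u$ — gives
$$\frac{d^{4}J}{da^{4}} = \int_{0}^{1} - u^{a} \log{\left(u \right)}^{4} \, du = - \frac{24}{\left(a + 1\right)^{5}},$$
and the integrand here is exactly the target integrand, so $I = - \frac{24}{\left(a + 1\right)^{5}}$.

Setting $a = \frac{5}{6}$:
$$I = - \frac{186624}{161051}.$$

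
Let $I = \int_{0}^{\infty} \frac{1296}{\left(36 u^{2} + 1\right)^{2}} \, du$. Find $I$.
$54 \pi$

Begin with the known result
$$J(a) = \int_{0}^{\infty} \frac{1}{a^{2} + u^{2}} \, du = \frac{\pi}{2 a}.$$

Differentiating under the integral sign with respect to $a$,
$$\frac{dJ}{da} = \int_{0}^{\infty} - \frac{2 a}{\left(a^{2} + u^{2}\right)^{2}} \, du = - \frac{\pi}{2 a^{2}},$$
so $\int_{0}^{\infty} \frac{1}{\left(a^{2} + u^{2}\right)^{2}} \, du = \frac{\pi}{4 a^{3}}$.

Setting $a = \frac{1}{6}$:
$$I = 54 \pi.$$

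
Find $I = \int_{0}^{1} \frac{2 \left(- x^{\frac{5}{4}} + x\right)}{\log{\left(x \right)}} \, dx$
$\log{\left(\frac{64}{81} \right)}$

Introduce a parameter $a$ in the exponent: let $I(a) = \int_{0}^{1} \frac{2 \left(- x^{\frac{5}{4}} + x^{a}\right)}{\log{\left(x \right)}} \, dx$.

Since $\dfrac{\partial}{\partial a}\,x^{a} = x^{a} \ln x$, the $\ln x$ in the denominator cancels and
$$\frac{dI}{da} = \int_{0}^{1} 2 x^{a} \, dx = 2 \left[\frac{x^{a+1}}{a+1}\right]_0^1 = \frac{2}{a + 1}.$$

Integrating with respect to $a$ gives $I(a) = \log{\left(\frac{16 \left(a + 1\right)^{2}}{81} \right)} + C$.

At $a = \frac{5}{4}$ the integrand is identically $0$, so $I(\frac{5}{4}) = 0$. The closed form gives $0$, hence $C = 0$.

Setting $a = 1$:
$$I = \log{\left(\frac{64}{81} \right)}.$$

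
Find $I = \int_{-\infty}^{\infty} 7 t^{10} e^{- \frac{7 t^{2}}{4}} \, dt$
$\frac{8640 \sqrt{7} \sqrt{\pi}}{2401}$

Start from the elementary integral
$$J(a) = \int_{-\infty}^{\infty} 7 e^{- a t^{2}} \, dt = \frac{7 \sqrt{\pi}}{\sqrt{a}}.$$

Differentiating under the integral sign brings down a factor of $(-t^2)$:
$$\frac{dJ}{da} = \int_{-\infty}^{\infty} - 7 t^{2} e^{- a t^{2}} \, dt = - \frac{7 \sqrt{\pi}}{2 a^{\frac{3}{2}}}.$$

Repeating $5$ times in total — each differentiation brings down another $(-t^2)$ — gives
$$\frac{d^{5}J}{da^{5}} = \int_{-\infty}^{\infty} - 7 t^{10} e^{- a t^{2}} \, dt = - \frac{6615 \sqrt{\pi}}{32 a^{\frac{11}{2}}},$$
and the integrand here is $(-1)^{5}$ times the target integrand, so $I = (-1)^{5}\,\frac{d^{5}J}{da^{5}} = \frac{6615 \sqrt{\pi}}{32 a^{\frac{11}{2}}}$.

Setting $a = \frac{7}{4}$:
$$I = \frac{8640 \sqrt{7} \sqrt{\pi}}{2401}.$$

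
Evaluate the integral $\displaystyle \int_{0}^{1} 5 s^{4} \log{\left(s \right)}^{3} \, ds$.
$- \frac{6}{125}$

Begin with the known integral
$$J(a) = \int_{0}^{1} 5 s^{a} \, ds = \frac{5}{a + 1}.$$

Differentiating under the integral sign brings down a factor of $\ln s$:
$$\frac{dJ}{da} = \int_{0}^{1} 5 s^{a} \log{\left(s \right)} \, ds = - \frac{5}{\left(a + 1\right)^{2}}.$$

Repeating $3$ times in total — each differentiation brings down another $\ln s$ — gives
$$\frac{d^{3}J}{da^{3}} = \int_{0}^{1} 5 s^{a} \log{\left(s \right)}^{3} \, ds = - \frac{30}{\left(a + 1\right)^{4}},$$
and the integrand here is exactly the target integrand, so $I = - \frac{30}{\left(a + 1\right)^{4}}$.

Setting $a = 4$:
$$I = - \frac{6}{125}.$$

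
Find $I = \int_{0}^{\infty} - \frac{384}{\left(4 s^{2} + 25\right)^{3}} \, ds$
$- \frac{36 \pi}{3125}$

Begin with the known result
$$J(a) = \int_{0}^{\infty} - \frac{6}{a^{2} + s^{2}} \, ds = - \frac{3 \pi}{a}.$$

Differentiating under the integral sign with respect to $a$,
$$\frac{dJ}{da} = \int_{0}^{\infty} \frac{12 a}{\left(a^{2} + s^{2}\right)^{2}} \, ds = \frac{3 \pi}{a^{2}},$$
so $\int_{0}^{\infty} - \frac{6}{\left(a^{2} + s^{2}\right)^{2}} \, ds = - \frac{3 \pi}{2 a^{3}}$.

Repeating — each differentiation of $1/(s^2+a^2)^j$ produces $-2ja/(s^2+a^2)^{j+1}$ — and dividing through by $-2ja$ at each step yields, after $2$ differentiations in total,
$$\int_{0}^{\infty} - \frac{6}{\left(a^{2} + s^{2}\right)^{3}} \, ds = - \frac{9 \pi}{8 a^{5}}.$$

Setting $a = \frac{5}{2}$:
$$I = - \frac{36 \pi}{3125}.$$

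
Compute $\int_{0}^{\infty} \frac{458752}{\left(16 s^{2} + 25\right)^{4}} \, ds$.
$\frac{3584 \pi}{15625}$

Begin with the known result
$$J(a) = \int_{0}^{\infty} \frac{7}{a^{2} + s^{2}} \, ds = \frac{7 \pi}{2 a}.$$

Differentiating under the integral sign with respect to $a$,
$$\frac{dJ}{da} = \int_{0}^{\infty} - \frac{14 a}{\left(a^{2} + s^{2}\right)^{2}} \, ds = - \frac{7 \pi}{2 a^{2}},$$
so $\int_{0}^{\infty} \frac{7}{\left(a^{2} + s^{2}\right)^{2}} \, ds = \frac{7 \pi}{4 a^{3}}$.

Repeating — each differentiation of $1/(s^2+a^2)^j$ produces $-2ja/(s^2+a^2)^{j+1}$ — and dividing through by $-2ja$ at each step yields, after $3$ differentiations in total,
$$\int_{0}^{\infty} \frac{7}{\left(a^{2} + s^{2}\right)^{4}} \, ds = \frac{35 \pi}{32 a^{7}}.$$

Setting $a = \frac{5}{4}$:
$$I = \frac{3584 \pi}{15625}.$$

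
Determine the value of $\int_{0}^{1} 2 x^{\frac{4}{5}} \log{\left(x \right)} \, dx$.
$- \frac{50}{81}$

Start from the elementary integral
$$J(a) = \int_{0}^{1} 2 x^{a} \, dx = \frac{2}{a + 1}.$$

Differentiating under the integral sign brings down a factor of $\ln x$:
$$\frac{dJ}{da} = \int_{0}^{1} 2 x^{a} \log{\left(x \right)} \, dx = - \frac{2}{\left(a + 1\right)^{2}}.$$

The integral on the left is $I$, so $I = - \frac{2}{\left(a + 1\right)^{2}}$.

Setting $a = \frac{4}{5}$:
$$I = - \frac{50}{81}.$$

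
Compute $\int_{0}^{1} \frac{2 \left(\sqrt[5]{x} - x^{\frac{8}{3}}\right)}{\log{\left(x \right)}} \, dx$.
$\log{\left(\frac{324}{3025} \right)}$

Consider the one-parameter family: let $I(a) = \int_{0}^{1} \frac{2 \left(- x^{\frac{8}{3}} + x^{a}\right)}{\log{\left(x \right)}} \, dx$.

Since $\dfrac{\partial}{\partial a}\,x^{a} = x^{a} \ln x$, the $\ln x$ in the denominator cancels and
$$\frac{dI}{da} = \int_{0}^{1} 2 x^{a} \, dx = 2 \left[\frac{x^{a+1}}{a+1}\right]_0^1 = \frac{2}{a + 1}.$$

Integrating with respect to $a$ gives $I(a) = \log{\left(\frac{9 \left(a + 1\right)^{2}}{121} \right)} + C$.

At $a = \frac{8}{3}$ the integrand is identically $0$, so $I(\frac{8}{3}) = 0$. The closed form gives $0$, hence $C = 0$.

Setting $a = \frac{1}{5}$:
$$I = \log{\left(\frac{324}{3025} \right)}.$$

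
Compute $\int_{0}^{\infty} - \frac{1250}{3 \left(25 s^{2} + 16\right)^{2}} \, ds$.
$- \frac{125 \pi}{384}$

Begin with the known result
$$J(a) = \int_{0}^{\infty} - \frac{2}{3 \left(a^{2} + s^{2}\right)} \, ds = - \frac{\pi}{3 a}.$$

Differentiating under the integral sign with respect to $a$,
$$\frac{dJ}{da} = \int_{0}^{\infty} \frac{4 a}{3 \left(a^{2} + s^{2}\right)^{2}} \, ds = \frac{\pi}{3 a^{2}},$$
so $\int_{0}^{\infty} - \frac{2}{3 \left(a^{2} + s^{2}\right)^{2}} \, ds = - \frac{\pi}{6 a^{3}}$.

Setting $a = \frac{4}{5}$:
$$I = - \frac{125 \pi}{384}.$$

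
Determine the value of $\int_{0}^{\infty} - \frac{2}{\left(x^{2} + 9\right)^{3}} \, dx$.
$- \frac{\pi}{648}$

Recall the elementary integral
$$J(a) = \int_{0}^{\infty} - \frac{2}{a^{2} + x^{2}} \, dx = - \frac{\pi}{a}.$$

Differentiating under the integral sign with respect to $a$,
$$\frac{dJ}{da} = \int_{0}^{\infty} \frac{4 a}{\left(a^{2} + x^{2}\right)^{2}} \, dx = \frac{\pi}{a^{2}},$$
so $\int_{0}^{\infty} - \frac{2}{\left(a^{2} + x^{2}\right)^{2}} \, dx = - \frac{\pi}{2 a^{3}}$.

Repeating — each differentiation of $1/(x^2+a^2)^j$ produces $-2ja/(x^2+a^2)^{j+1}$ — and dividing through by $-2ja$ at each step yields, after $2$ differentiations in total,
$$\int_{0}^{\infty} - \frac{2}{\left(a^{2} + x^{2}\right)^{3}} \, dx = - \frac{3 \pi}{8 a^{5}}.$$

Setting $a = 3$:
$$I = - \frac{\pi}{648}.$$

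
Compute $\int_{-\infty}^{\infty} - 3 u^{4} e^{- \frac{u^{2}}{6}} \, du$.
$- 81 \sqrt{6} \sqrt{\pi}$

Consider the simpler parametrised integral
$$J(a) = \int_{-\infty}^{\infty} - 3 e^{- a u^{2}} \, du = - \frac{3 \sqrt{\pi}}{\sqrt{a}}.$$

Differentiating under the integral sign brings down a factor of $(-u^2)$:
$$\frac{dJ}{da} = \int_{-\infty}^{\infty} 3 u^{2} e^{- a u^{2}} \, du = \frac{3 \sqrt{\pi}}{2 a^{\frac{3}{2}}}.$$

Repeating twice in total — each differentiation brings down another $(-u^2)$ — gives
$$\frac{d^{2}J}{da^{2}} = \int_{-\infty}^{\infty} - 3 u^{4} e^{- a u^{2}} \, du = - \frac{9 \sqrt{\pi}}{4 a^{\frac{5}{2}}},$$
and the integrand here is exactly the target integrand, so $I = - \frac{9 \sqrt{\pi}}{4 a^{\frac{5}{2}}}$.

Setting $a = \frac{1}{6}$:
$$I = - 81 \sqrt{6} \sqrt{\pi}.$$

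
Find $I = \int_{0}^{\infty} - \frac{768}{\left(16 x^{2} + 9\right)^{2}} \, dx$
$- \frac{16 \pi}{9}$

Start from the standard arctangent integral
$$J(a) = \int_{0}^{\infty} - \frac{3}{a^{2} + x^{2}} \, dx = - \frac{3 \pi}{2 a}.$$

Differentiating under the integral sign with respect to $a$,
$$\frac{dJ}{da} = \int_{0}^{\infty} \frac{6 a}{\left(a^{2} + x^{2}\right)^{2}} \, dx = \frac{3 \pi}{2 a^{2}},$$
so $\int_{0}^{\infty} - \frac{3}{\left(a^{2} + x^{2}\right)^{2}} \, dx = - \frac{3 \pi}{4 a^{3}}$.

Setting $a = \frac{3}{4}$:
$$I = - \frac{16 \pi}{9}.$$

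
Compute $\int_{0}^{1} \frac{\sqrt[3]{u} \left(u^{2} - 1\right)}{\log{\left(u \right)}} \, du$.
$- \log{\left(2 \right)} + \log{\left(5 \right)}$

Introduce a parameter $a$ in the exponent: let $I(a) = \int_{0}^{1} \frac{u^{\frac{7}{3}} - u^{a}}{\log{\left(u \right)}} \, du$.

Since $\dfrac{\partial}{\partial a}\,u^{a} = u^{a} \ln u$, the $\ln u$ in the denominator cancels and
$$\frac{dI}{da} = \int_{0}^{1} -1 u^{a} \, du = -1 \left[\frac{u^{a+1}}{a+1}\right]_0^1 = - \frac{1}{a + 1}.$$

Integrating with respect to $a$ gives $I(a) = - \log{\left(\frac{3 a}{10} + \frac{3}{10} \right)} + C$.

At $a = \frac{7}{3}$ the integrand is identically $0$, so $I(\frac{7}{3}) = 0$. The closed form gives $0$, hence $C = 0$.

Setting $a = \frac{1}{3}$:
$$I = - \log{\left(2 \right)} + \log{\left(5 \right)}.$$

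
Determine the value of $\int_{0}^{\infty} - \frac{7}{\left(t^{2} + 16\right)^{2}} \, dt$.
$- \frac{7 \pi}{256}$

Recall the elementary integral
$$J(a) = \int_{0}^{\infty} - \frac{7}{a^{2} + t^{2}} \, dt = - \frac{7 \pi}{2 a}.$$

Differentiating under the integral sign with respect to $a$,
$$\frac{dJ}{da} = \int_{0}^{\infty} \frac{14 a}{\left(a^{2} + t^{2}\right)^{2}} \, dt = \frac{7 \pi}{2 a^{2}},$$
so $\int_{0}^{\infty} - \frac{7}{\left(a^{2} + t^{2}\right)^{2}} \, dt = - \frac{7 \pi}{4 a^{3}}$.

Setting $a = 4$:
$$I = - \frac{7 \pi}{256}.$$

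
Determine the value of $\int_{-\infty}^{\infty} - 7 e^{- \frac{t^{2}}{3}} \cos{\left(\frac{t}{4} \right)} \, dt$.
$- \frac{7 \sqrt{3} \sqrt{\pi}}{e^{\frac{3}{64}}}$

Let $b$ denote the cosine frequency and define $I(b) = \int_{-\infty}^{\infty} - 7 e^{- \frac{t^{2}}{3}} \cos{\left(b t \right)} \, dt$.

Differentiating under the integral sign,
$$I'(b) = \int_{-\infty}^{\infty} 7 t e^{- \frac{t^{2}}{3}} \sin{\left(b t \right)} \, dt.$$

Integrate $\int_{-\infty}^{\infty} t \sin(b t)\, e^{- \frac{t^{2}}{3}}\, dt$ by parts with $u = \sin(b t)$ and $dv = t\, e^{- \frac{t^{2}}{3}}\, dt$, giving $v = - \frac{3 e^{- \frac{t^{2}}{3}}}{2}$. The boundary term vanishes and
$$\int_{-\infty}^{\infty} t \sin(b t)\, e^{- \frac{t^{2}}{3}}\, dt = \frac{3 b}{2} \int_{-\infty}^{\infty} \cos(b t)\, e^{- \frac{t^{2}}{3}}\, dt,$$
so $I'(b) = - \frac{3 b}{2}\, I(b)$.

This is a separable first-order ODE; solving with the initial condition $I(0) = \int_{-\infty}^{\infty} - 7 e^{- \frac{t^{2}}{3}}\,dt = - 7 \sqrt{3} \sqrt{\pi}$ gives
$$I(b) = - 7 \sqrt{3} \sqrt{\pi} e^{- \frac{3 b^{2}}{4}}.$$

Setting $b = \frac{1}{4}$:
$$I = - \frac{7 \sqrt{3} \sqrt{\pi}}{e^{\frac{3}{64}}}.$$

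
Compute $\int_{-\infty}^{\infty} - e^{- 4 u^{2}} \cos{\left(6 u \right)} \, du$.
$- \frac{\sqrt{\pi}}{2 e^{\frac{9}{4}}}$

Treat the cosine frequency as a parameter and define $I(b) = \int_{-\infty}^{\infty} - e^{- 4 u^{2}} \cos{\left(b u \right)} \, du$.

Differentiating under the integral sign,
$$I'(b) = \int_{-\infty}^{\infty} u e^{- 4 u^{2}} \sin{\left(b u \right)} \, du.$$

Integrate $\int_{-\infty}^{\infty} u \sin(b u)\, e^{- 4 u^{2}}\, du$ by parts with $w = \sin(b u)$ and $dv = u\, e^{- 4 u^{2}}\, du$, giving $v = - \frac{e^{- 4 u^{2}}}{8}$. The boundary term vanishes and
$$\int_{-\infty}^{\infty} u \sin(b u)\, e^{- 4 u^{2}}\, du = \frac{b}{8} \int_{-\infty}^{\infty} \cos(b u)\, e^{- 4 u^{2}}\, du,$$
so $I'(b) = - \frac{b}{8}\, I(b)$.

This is a separable first-order ODE; solving with the initial condition $I(0) = \int_{-\infty}^{\infty} - e^{- 4 u^{2}}\,du = - \frac{\sqrt{\pi}}{2}$ gives
$$I(b) = - \frac{\sqrt{\pi} e^{- \frac{b^{2}}{16}}}{2}.$$

Setting $b = 6$:
$$I = - \frac{\sqrt{\pi}}{2 e^{\frac{9}{4}}}.$$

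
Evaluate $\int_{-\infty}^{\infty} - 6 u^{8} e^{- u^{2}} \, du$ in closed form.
$- \frac{315 \sqrt{\pi}}{8}$

Consider the simpler parametrised integral
$$J(a) = \int_{-\infty}^{\infty} - 6 e^{- a u^{2}} \, du = - \frac{6 \sqrt{\pi}}{\sqrt{a}}.$$

Differentiating under the integral sign brings down a factor of $(-u^2)$:
$$\frac{dJ}{da} = \int_{-\infty}^{\infty} 6 u^{2} e^{- a u^{2}} \, du = \frac{3 \sqrt{\pi}}{a^{\frac{3}{2}}}.$$

Repeating $4$ times in total — each differentiation brings down another $(-u^2)$ — gives
$$\frac{d^{4}J}{da^{4}} = \int_{-\infty}^{\infty} - 6 u^{8} e^{- a u^{2}} \, du = - \frac{315 \sqrt{\pi}}{8 a^{\frac{9}{2}}},$$
and the integrand here is exactly the target integrand, so $I = - \frac{315 \sqrt{\pi}}{8 a^{\frac{9}{2}}}$.

Setting $a = 1$:
$$I = - \frac{315 \sqrt{\pi}}{8}.$$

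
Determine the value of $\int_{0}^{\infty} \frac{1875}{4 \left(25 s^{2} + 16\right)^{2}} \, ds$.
$\frac{375 \pi}{1024}$

Begin with the known result
$$J(a) = \int_{0}^{\infty} \frac{3}{4 \left(a^{2} + s^{2}\right)} \, ds = \frac{3 \pi}{8 a}.$$

Differentiating under the integral sign with respect to $a$,
$$\frac{dJ}{da} = \int_{0}^{\infty} - \frac{3 a}{2 \left(a^{2} + s^{2}\right)^{2}} \, ds = - \frac{3 \pi}{8 a^{2}},$$
so $\int_{0}^{\infty} \frac{3}{4 \left(a^{2} + s^{2}\right)^{2}} \, ds = \frac{3 \pi}{16 a^{3}}$.

Setting $a = \frac{4}{5}$:
$$I = \frac{375 \pi}{1024}.$$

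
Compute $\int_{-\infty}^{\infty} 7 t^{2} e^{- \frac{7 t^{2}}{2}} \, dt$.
$\frac{\sqrt{14} \sqrt{\pi}}{7}$

Consider the simpler parametrised integral
$$J(a) = \int_{-\infty}^{\infty} 7 e^{- a t^{2}} \, dt = \frac{7 \sqrt{\pi}}{\sqrt{a}}.$$

Differentiating under the integral sign brings down a factor of $(-t^2)$:
$$\frac{dJ}{da} = \int_{-\infty}^{\infty} - 7 t^{2} e^{- a t^{2}} \, dt = - \frac{7 \sqrt{\pi}}{2 a^{\frac{3}{2}}}.$$

The integral on the left is $-I$, so $I = \frac{7 \sqrt{\pi}}{2 a^{\frac{3}{2}}}$.

Setting $a = \frac{7}{2}$:
$$I = \frac{\sqrt{14} \sqrt{\pi}}{7}.$$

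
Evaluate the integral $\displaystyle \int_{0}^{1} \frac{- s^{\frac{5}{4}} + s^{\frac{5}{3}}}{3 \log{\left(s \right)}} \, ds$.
$- \log{\left(3 \right)} + \frac{5 \log{\left(2 \right)}}{3}$

Introduce a parameter $a$ in the exponent: let $I(a) = \int_{0}^{1} \frac{s^{\frac{5}{3}} - s^{a}}{3 \log{\left(s \right)}} \, ds$.

Since $\dfrac{\partial}{\partial a}\,s^{a} = s^{a} \ln s$, the $\ln s$ in the denominator cancels and
$$\frac{dI}{da} = \int_{0}^{1} - \frac{1}{3} s^{a} \, ds = - \frac{1}{3} \left[\frac{s^{a+1}}{a+1}\right]_0^1 = - \frac{1}{3 a + 3}.$$

Integrating with respect to $a$ gives $I(a) = - \frac{\log{\left(a + 1 \right)}}{3} - \frac{\log{\left(3 \right)}}{3} + \log{\left(2 \right)} + C$.

At $a = \frac{5}{3}$ the integrand is identically $0$, so $I(\frac{5}{3}) = 0$. The closed form gives $0$, hence $C = 0$.

Setting $a = \frac{5}{4}$:
$$I = - \log{\left(3 \right)} + \frac{5 \log{\left(2 \right)}}{3}.$$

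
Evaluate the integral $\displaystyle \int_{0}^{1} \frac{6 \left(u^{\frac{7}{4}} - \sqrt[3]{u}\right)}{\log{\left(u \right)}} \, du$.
$\log{\left(\frac{1291467969}{16777216} \right)}$

Consider the one-parameter family: let $I(a) = \int_{0}^{1} \frac{6 \left(- \sqrt[3]{u} + u^{a}\right)}{\log{\left(u \right)}} \, du$.

Since $\dfrac{\partial}{\partial a}\,u^{a} = u^{a} \ln u$, the $\ln u$ in the denominator cancels and
$$\frac{dI}{da} = \int_{0}^{1} 6 u^{a} \, du = 6 \left[\frac{u^{a+1}}{a+1}\right]_0^1 = \frac{6}{a + 1}.$$

Integrating with respect to $a$ gives $I(a) = \log{\left(\frac{729 \left(a + 1\right)^{6}}{4096} \right)} + C$.

At $a = \frac{1}{3}$ the integrand is identically $0$, so $I(\frac{1}{3}) = 0$. The closed form gives $0$, hence $C = 0$.

Setting $a = \frac{7}{4}$:
$$I = \log{\left(\frac{1291467969}{16777216} \right)}.$$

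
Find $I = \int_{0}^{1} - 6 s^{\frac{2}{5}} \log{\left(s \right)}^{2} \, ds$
$- \frac{1500}{343}$

Begin with the known integral
$$J(a) = \int_{0}^{1} - 6 s^{a} \, ds = - \frac{6}{a + 1}.$$

Differentiating under the integral sign brings down a factor of $\ln s$:
$$\frac{dJ}{da} = \int_{0}^{1} - 6 s^{a} \log{\left(s \right)} \, ds = \frac{6}{\left(a + 1\right)^{2}}.$$

Repeating twice in total — each differentiation brings down another $\ln s$ — gives
$$\frac{d^{2}J}{da^{2}} = \int_{0}^{1} - 6 s^{a} \log{\left(s \right)}^{2} \, ds = - \frac{12}{\left(a + 1\right)^{3}},$$
and the integrand here is exactly the target integrand, so $I = - \frac{12}{\left(a + 1\right)^{3}}$.

Setting $a = \frac{2}{5}$:
$$I = - \frac{1500}{343}.$$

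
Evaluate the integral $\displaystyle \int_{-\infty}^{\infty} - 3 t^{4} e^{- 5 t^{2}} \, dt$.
$- \frac{9 \sqrt{5} \sqrt{\pi}}{500}$

Start from the elementary integral
$$J(a) = \int_{-\infty}^{\infty} - 3 e^{- a t^{2}} \, dt = - \frac{3 \sqrt{\pi}}{\sqrt{a}}.$$

Differentiating under the integral sign brings down a factor of $(-t^2)$:
$$\frac{dJ}{da} = \int_{-\infty}^{\infty} 3 t^{2} e^{- a t^{2}} \, dt = \frac{3 \sqrt{\pi}}{2 a^{\frac{3}{2}}}.$$

Repeating twice in total — each differentiation brings down another $(-t^2)$ — gives
$$\frac{d^{2}J}{da^{2}} = \int_{-\infty}^{\infty} - 3 t^{4} e^{- a t^{2}} \, dt = - \frac{9 \sqrt{\pi}}{4 a^{\frac{5}{2}}},$$
and the integrand here is exactly the target integrand, so $I = - \frac{9 \sqrt{\pi}}{4 a^{\frac{5}{2}}}$.

Setting $a = 5$:
$$I = - \frac{9 \sqrt{5} \sqrt{\pi}}{500}.$$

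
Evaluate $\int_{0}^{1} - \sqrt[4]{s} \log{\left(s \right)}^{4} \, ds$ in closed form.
$- \frac{24576}{3125}$

Start from the elementary integral
$$J(a) = \int_{0}^{1} - s^{a} \, ds = - \frac{1}{a + 1}.$$

Differentiating under the integral sign brings down a factor of $\ln s$:
$$\frac{dJ}{da} = \int_{0}^{1} - s^{a} \log{\left(s \right)} \, ds = \frac{1}{\left(a + 1\right)^{2}}.$$

Repeating $4$ times in total — each differentiation brings down another $\ln s$ — gives
$$\frac{d^{4}J}{da^{4}} = \int_{0}^{1} - s^{a} \log{\left(s \right)}^{4} \, ds = - \frac{24}{\left(a + 1\right)^{5}},$$
and the integrand here is exactly the target integrand, so $I = - \frac{24}{\left(a + 1\right)^{5}}$.

Setting $a = \frac{1}{4}$:
$$I = - \frac{24576}{3125}.$$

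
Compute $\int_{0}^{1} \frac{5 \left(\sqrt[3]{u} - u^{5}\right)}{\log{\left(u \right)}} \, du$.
$\log{\left(\frac{32}{59049} \right)}$

Consider the one-parameter family: let $I(a) = \int_{0}^{1} \frac{5 \left(- u^{5} + u^{a}\right)}{\log{\left(u \right)}} \, du$.

Since $\dfrac{\partial}{\partial a}\,u^{a} = u^{a} \ln u$, the $\ln u$ in the denominator cancels and
$$\frac{dI}{da} = \int_{0}^{1} 5 u^{a} \, du = 5 \left[\frac{u^{a+1}}{a+1}\right]_0^1 = \frac{5}{a + 1}.$$

Integrating with respect to $a$ gives $I(a) = \log{\left(\frac{\left(a + 1\right)^{5}}{7776} \right)} + C$.

At $a = 5$ the integrand is identically $0$, so $I(5) = 0$. The closed form gives $0$, hence $C = 0$.

Setting $a = \frac{1}{3}$:
$$I = \log{\left(\frac{32}{59049} \right)}.$$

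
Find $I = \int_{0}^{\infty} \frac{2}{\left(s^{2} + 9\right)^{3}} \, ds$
$\frac{\pi}{648}$

Begin with the known result
$$J(a) = \int_{0}^{\infty} \frac{2}{a^{2} + s^{2}} \, ds = \frac{\pi}{a}.$$

Differentiating under the integral sign with respect to $a$,
$$\frac{dJ}{da} = \int_{0}^{\infty} - \frac{4 a}{\left(a^{2} + s^{2}\right)^{2}} \, ds = - \frac{\pi}{a^{2}},$$
so $\int_{0}^{\infty} \frac{2}{\left(a^{2} + s^{2}\right)^{2}} \, ds = \frac{\pi}{2 a^{3}}$.

Repeating — each differentiation of $1/(s^2+a^2)^j$ produces $-2ja/(s^2+a^2)^{j+1}$ — and dividing through by $-2ja$ at each step yields, after $2$ differentiations in total,
$$\int_{0}^{\infty} \frac{2}{\left(a^{2} + s^{2}\right)^{3}} \, ds = \frac{3 \pi}{8 a^{5}}.$$

Setting $a = 3$:
$$I = \frac{\pi}{648}.$$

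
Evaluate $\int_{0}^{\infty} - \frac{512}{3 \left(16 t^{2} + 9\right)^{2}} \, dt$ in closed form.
$- \frac{32 \pi}{81}$

Recall the elementary integral
$$J(a) = \int_{0}^{\infty} - \frac{2}{3 \left(a^{2} + t^{2}\right)} \, dt = - \frac{\pi}{3 a}.$$

Differentiating under the integral sign with respect to $a$,
$$\frac{dJ}{da} = \int_{0}^{\infty} \frac{4 a}{3 \left(a^{2} + t^{2}\right)^{2}} \, dt = \frac{\pi}{3 a^{2}},$$
so $\int_{0}^{\infty} - \frac{2}{3 \left(a^{2} + t^{2}\right)^{2}} \, dt = - \frac{\pi}{6 a^{3}}$.

Setting $a = \frac{3}{4}$:
$$I = - \frac{32 \pi}{81}.$$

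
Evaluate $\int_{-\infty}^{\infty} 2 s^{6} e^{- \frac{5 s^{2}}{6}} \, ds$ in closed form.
$\frac{162 \sqrt{30} \sqrt{\pi}}{125}$

Begin with the known integral
$$J(a) = \int_{-\infty}^{\infty} 2 e^{- a s^{2}} \, ds = \frac{2 \sqrt{\pi}}{\sqrt{a}}.$$

Differentiating under the integral sign brings down a factor of $(-s^2)$:
$$\frac{dJ}{da} = \int_{-\infty}^{\infty} - 2 s^{2} e^{- a s^{2}} \, ds = - \frac{\sqrt{\pi}}{a^{\frac{3}{2}}}.$$

Repeating $3$ times in total — each differentiation brings down another $(-s^2)$ — gives
$$\frac{d^{3}J}{da^{3}} = \int_{-\infty}^{\infty} - 2 s^{6} e^{- a s^{2}} \, ds = - \frac{15 \sqrt{\pi}}{4 a^{\frac{7}{2}}},$$
and the integrand here is $(-1)^{3}$ times the target integrand, so $I = (-1)^{3}\,\frac{d^{3}J}{da^{3}} = \frac{15 \sqrt{\pi}}{4 a^{\frac{7}{2}}}$.

Setting $a = \frac{5}{6}$:
$$I = \frac{162 \sqrt{30} \sqrt{\pi}}{125}.$$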